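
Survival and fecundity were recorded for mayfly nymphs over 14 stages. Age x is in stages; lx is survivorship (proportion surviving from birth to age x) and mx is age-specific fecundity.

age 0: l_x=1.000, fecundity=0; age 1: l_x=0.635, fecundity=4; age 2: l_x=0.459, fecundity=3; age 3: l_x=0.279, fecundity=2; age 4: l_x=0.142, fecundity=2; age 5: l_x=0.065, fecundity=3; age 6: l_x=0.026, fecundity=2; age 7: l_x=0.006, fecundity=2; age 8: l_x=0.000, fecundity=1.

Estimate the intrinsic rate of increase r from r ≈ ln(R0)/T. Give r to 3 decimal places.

R0 = Σ lx·mx = 0 + 2.54 + 1.377 + 0.558 + 0.284 + 0.195 + 0.052 + 0.012 + 0 = 5.018
Σ x·lx·mx = 9.475; T = 9.475/5.018 = 1.8882…
r ≈ ln(R0)/T = ln(5.018)/1.8882… = 0.85427… → 0.854

0.854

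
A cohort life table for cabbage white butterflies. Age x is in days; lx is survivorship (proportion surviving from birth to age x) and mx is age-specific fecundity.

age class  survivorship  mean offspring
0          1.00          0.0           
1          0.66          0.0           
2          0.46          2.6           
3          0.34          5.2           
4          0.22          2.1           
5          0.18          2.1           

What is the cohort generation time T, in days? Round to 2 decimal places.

lx·mx: 0, 0, 1.196, 1.768, 0.462, 0.378 → R0 = 3.804
x·lx·mx: 0, 0, 2.392, 5.304, 1.848, 1.89 → Σ = 11.434
T = 11.434 / 3.804 = 3.005783… → 3.01

3.01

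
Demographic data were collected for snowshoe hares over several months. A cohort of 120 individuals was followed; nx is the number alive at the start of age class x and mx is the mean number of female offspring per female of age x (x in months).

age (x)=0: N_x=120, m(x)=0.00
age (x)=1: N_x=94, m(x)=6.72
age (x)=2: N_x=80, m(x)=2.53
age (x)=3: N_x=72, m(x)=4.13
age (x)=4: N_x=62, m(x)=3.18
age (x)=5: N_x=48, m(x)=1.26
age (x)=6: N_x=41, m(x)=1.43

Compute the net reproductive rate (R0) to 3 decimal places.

12.064

lx = nx/n0 = nx/120: 1, 0.78333…, 0.66667…, 0.6, 0.51667…, 0.4, 0.34167…
lx·mx by age: 0, 5.264…, 1.686667…, 2.478, 1.643…, 0.504, 0.488583…
R0 = Σ lx·mx = 12.06425… → 12.064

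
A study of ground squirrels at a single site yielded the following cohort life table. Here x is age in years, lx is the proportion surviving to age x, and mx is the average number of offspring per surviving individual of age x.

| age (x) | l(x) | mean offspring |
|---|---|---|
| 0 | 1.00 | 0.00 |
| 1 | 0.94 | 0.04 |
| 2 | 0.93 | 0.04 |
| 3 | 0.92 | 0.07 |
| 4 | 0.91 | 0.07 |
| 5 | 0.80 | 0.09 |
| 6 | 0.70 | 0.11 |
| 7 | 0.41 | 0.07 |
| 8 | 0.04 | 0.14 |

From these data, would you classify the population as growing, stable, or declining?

R0 = Σ lx·mx = 0 + 0.0376 + 0.0372 + 0.0644 + 0.0637 + 0.072 + 0.077 + 0.0287 + 0.0056 = 0.3862
R0 < 1, so the population is declining.

declining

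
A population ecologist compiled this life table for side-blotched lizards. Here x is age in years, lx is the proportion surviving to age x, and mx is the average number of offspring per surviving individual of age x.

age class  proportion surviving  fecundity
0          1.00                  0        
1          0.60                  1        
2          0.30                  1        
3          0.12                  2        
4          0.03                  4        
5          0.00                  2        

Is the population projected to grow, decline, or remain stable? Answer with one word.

growing

R0 = Σ lx·mx = 0 + 0.6 + 0.3 + 0.24 + 0.12 + 0 = 1.26
R0 > 1, so the population is growing.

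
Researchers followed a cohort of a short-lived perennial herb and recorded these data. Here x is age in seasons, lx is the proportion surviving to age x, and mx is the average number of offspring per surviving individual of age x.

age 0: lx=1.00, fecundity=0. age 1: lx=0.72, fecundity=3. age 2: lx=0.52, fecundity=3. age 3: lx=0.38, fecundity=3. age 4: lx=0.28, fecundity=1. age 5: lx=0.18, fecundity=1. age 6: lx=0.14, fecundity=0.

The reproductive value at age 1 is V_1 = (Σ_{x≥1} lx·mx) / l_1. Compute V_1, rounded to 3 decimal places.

7.389

lx·mx for x ≥ 1: 2.16, 1.56, 1.14, 0.28, 0.18, 0 → sum = 5.32
V_1 = 5.32 / l_1 = 5.32 / 0.72 = 7.388889… → 7.389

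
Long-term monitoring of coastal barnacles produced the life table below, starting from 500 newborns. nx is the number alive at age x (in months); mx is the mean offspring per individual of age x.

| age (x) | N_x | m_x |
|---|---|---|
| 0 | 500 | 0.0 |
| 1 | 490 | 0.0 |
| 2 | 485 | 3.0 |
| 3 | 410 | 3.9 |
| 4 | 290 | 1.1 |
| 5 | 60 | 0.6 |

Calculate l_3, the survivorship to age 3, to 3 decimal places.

0.820

l_3 = n_3/n_0 = 410/500 = 0.82 → 0.820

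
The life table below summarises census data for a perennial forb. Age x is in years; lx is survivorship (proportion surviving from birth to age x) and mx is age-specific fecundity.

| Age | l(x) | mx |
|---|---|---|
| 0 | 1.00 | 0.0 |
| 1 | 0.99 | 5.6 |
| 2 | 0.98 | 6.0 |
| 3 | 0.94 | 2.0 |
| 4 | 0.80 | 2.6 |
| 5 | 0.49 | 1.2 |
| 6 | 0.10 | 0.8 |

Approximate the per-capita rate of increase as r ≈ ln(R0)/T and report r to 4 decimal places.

1.2847

R0 = Σ lx·mx = 0 + 5.544 + 5.88 + 1.88 + 2.08 + 0.588 + 0.08 = 16.052
Σ x·lx·mx = 34.684; T = 34.684/16.052 = 2.16073…
r ≈ ln(R0)/T = ln(16.052)/2.16073… = 1.284675… → 1.2847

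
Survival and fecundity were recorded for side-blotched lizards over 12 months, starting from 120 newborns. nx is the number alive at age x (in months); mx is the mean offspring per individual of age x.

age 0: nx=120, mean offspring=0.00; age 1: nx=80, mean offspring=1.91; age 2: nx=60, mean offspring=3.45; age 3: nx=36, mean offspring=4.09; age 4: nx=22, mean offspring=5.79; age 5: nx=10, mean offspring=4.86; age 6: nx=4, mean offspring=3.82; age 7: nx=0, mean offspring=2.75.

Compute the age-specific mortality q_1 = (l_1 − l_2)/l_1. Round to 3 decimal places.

0.250

lx = nx/n0 = nx/120: 1, 0.66667…, 0.5, 0.3, 0.18333…, 0.08333…, 0.03333…, 0
q_1 = (l_1 − l_2) / l_1 = (0.666667… − 0.5) / 0.666667…
     = 0.166667… / 0.666667… = 0.25… → 0.250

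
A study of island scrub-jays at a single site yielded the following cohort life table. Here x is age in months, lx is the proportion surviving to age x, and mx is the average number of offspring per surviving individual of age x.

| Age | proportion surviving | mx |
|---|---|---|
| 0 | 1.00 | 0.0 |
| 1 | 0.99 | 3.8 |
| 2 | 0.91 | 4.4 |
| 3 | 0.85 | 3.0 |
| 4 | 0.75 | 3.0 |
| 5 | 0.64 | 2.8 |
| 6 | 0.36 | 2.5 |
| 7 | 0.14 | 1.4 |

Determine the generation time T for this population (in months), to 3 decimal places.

2.857

lx·mx: 0, 3.762, 4.004, 2.55, 2.25, 1.792, 0.9, 0.196 → R0 = 15.454
x·lx·mx: 0, 3.762, 8.008, 7.65, 9, 8.96, 5.4, 1.372 → Σ = 44.152
T = 44.152 / 15.454 = 2.856995… → 2.857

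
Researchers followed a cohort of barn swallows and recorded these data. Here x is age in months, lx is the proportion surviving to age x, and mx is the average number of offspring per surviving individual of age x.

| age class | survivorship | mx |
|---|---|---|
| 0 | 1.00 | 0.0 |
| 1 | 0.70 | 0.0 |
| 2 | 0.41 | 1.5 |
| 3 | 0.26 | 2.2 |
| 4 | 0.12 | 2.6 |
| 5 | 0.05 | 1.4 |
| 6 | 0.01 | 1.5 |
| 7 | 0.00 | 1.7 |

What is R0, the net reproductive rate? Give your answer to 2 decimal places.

1.58

lx·mx by age: 0, 0, 0.615, 0.572, 0.312, 0.07, 0.015, 0
R0 = Σ lx·mx = 1.584 → 1.58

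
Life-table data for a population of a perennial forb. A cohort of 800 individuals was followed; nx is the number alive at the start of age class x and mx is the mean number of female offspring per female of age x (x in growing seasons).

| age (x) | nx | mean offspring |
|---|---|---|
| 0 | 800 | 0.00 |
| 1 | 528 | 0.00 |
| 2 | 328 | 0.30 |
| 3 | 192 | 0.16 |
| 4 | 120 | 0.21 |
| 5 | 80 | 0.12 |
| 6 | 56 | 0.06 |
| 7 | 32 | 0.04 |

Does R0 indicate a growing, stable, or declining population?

declining

lx = nx/n0 = nx/800: 1, 0.66, 0.41, 0.24, 0.15, 0.1, 0.07, 0.04
R0 = Σ lx·mx = 0 + 0 + 0.123 + 0.0384 + 0.0315 + 0.012 + 0.0042 + 0.0016 = 0.2107
R0 < 1, so the population is declining.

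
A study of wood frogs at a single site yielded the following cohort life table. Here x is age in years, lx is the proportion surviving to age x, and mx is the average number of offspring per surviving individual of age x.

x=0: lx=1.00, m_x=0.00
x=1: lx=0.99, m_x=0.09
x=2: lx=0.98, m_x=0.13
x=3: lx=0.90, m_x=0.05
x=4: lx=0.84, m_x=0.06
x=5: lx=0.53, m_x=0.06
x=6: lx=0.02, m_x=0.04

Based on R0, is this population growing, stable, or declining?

R0 = Σ lx·mx = 0 + 0.0891 + 0.1274 + 0.045 + 0.0504 + 0.0318 + 0.0008 = 0.3445
R0 < 1, so the population is declining.

declining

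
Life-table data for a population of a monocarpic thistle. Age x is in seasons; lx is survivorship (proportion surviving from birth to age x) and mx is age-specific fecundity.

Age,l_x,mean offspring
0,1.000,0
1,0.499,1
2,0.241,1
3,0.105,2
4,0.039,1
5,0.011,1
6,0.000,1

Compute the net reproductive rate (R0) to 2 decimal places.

1.00

lx·mx by age: 0, 0.499, 0.241, 0.21, 0.039, 0.011, 0
R0 = Σ lx·mx = 1 → 1.00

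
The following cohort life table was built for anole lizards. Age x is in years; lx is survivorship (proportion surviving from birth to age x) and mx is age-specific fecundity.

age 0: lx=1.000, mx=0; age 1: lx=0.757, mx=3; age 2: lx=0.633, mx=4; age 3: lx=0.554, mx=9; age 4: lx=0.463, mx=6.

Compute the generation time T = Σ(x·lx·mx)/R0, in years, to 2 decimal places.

2.66

lx·mx: 0, 2.271, 2.532, 4.986, 2.778 → R0 = 12.567
x·lx·mx: 0, 2.271, 5.064, 14.958, 11.112 → Σ = 33.405
T = 33.405 / 12.567 = 2.658152… → 2.66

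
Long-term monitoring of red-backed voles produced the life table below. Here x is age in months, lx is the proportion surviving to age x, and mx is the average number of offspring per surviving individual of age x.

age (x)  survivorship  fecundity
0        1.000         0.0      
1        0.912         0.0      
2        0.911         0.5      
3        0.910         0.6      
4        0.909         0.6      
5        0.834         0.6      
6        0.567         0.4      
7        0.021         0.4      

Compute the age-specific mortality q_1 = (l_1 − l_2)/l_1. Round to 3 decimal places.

q_1 = (l_1 − l_2) / l_1 = (0.912 − 0.911) / 0.912
     = 0.001 / 0.912 = 0.001096… → 0.001

0.001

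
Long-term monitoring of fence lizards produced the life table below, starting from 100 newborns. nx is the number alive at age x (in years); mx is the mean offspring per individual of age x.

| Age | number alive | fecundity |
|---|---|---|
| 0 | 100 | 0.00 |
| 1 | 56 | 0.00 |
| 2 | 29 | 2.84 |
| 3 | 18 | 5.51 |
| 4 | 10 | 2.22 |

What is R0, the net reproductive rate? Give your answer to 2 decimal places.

lx = nx/n0 = nx/100: 1, 0.56, 0.29, 0.18, 0.1
lx·mx by age: 0, 0, 0.8236, 0.9918, 0.222
R0 = Σ lx·mx = 2.0374 → 2.04

2.04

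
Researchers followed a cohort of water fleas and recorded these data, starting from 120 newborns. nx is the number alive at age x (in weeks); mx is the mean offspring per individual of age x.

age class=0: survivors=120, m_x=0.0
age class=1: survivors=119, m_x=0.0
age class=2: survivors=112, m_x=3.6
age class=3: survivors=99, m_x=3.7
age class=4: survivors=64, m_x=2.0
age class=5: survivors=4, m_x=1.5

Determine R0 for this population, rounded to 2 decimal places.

7.53

lx = nx/n0 = nx/120: 1, 0.99167…, 0.93333…, 0.825, 0.53333…, 0.03333…
lx·mx by age: 0, 0, 3.36…, 3.0525, 1.066667…, 0.05…
R0 = Σ lx·mx = 7.529167… → 7.53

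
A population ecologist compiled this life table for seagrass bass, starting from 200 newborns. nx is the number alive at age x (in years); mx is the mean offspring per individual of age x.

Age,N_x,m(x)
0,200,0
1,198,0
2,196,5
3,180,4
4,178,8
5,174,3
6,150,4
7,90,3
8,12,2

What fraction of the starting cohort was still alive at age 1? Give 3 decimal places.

l_1 = n_1/n_0 = 198/200 = 0.99 → 0.990

0.990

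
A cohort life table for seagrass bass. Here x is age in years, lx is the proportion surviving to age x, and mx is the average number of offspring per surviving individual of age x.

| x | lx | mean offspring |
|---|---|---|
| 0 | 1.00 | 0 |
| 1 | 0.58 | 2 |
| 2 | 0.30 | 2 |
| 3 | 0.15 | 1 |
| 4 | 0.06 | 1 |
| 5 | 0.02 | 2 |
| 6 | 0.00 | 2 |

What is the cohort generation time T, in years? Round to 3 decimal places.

1.617

lx·mx: 0, 1.16, 0.6, 0.15, 0.06, 0.04, 0 → R0 = 2.01
x·lx·mx: 0, 1.16, 1.2, 0.45, 0.24, 0.2, 0 → Σ = 3.25
T = 3.25 / 2.01 = 1.616915… → 1.617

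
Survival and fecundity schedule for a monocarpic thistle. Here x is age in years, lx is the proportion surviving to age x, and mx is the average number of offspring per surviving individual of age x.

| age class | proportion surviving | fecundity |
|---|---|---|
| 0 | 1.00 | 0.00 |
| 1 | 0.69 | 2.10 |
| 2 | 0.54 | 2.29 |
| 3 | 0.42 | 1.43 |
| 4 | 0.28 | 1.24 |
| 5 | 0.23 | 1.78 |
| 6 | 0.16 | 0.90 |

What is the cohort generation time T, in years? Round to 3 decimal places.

2.394

lx·mx: 0, 1.449, 1.2366, 0.6006, 0.3472, 0.4094, 0.144 → R0 = 4.1868
x·lx·mx: 0, 1.449, 2.4732, 1.8018, 1.3888, 2.047, 0.864 → Σ = 10.0238
T = 10.0238 / 4.1868 = 2.394143… → 2.394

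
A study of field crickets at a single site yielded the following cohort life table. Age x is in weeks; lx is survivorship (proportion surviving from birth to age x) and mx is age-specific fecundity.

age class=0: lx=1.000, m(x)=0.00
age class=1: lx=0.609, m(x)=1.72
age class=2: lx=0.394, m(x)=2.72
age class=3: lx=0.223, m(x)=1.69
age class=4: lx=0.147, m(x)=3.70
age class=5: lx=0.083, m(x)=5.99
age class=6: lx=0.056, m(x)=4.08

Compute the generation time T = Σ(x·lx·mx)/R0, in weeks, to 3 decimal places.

2.750

lx·mx: 0, 1.04748, 1.07168, 0.37687, 0.5439, 0.49717, 0.22848 → R0 = 3.76558
x·lx·mx: 0, 1.04748, 2.14336, 1.13061, 2.1756, 2.48585, 1.37088 → Σ = 10.35378
T = 10.35378 / 3.76558 = 2.749584… → 2.750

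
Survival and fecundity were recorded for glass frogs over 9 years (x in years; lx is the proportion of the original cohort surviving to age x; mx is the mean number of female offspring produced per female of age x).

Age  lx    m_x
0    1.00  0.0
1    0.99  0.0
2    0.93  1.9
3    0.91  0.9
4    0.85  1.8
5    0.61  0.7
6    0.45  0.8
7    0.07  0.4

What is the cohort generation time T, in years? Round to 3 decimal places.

lx·mx: 0, 0, 1.767, 0.819, 1.53, 0.427, 0.36, 0.028 → R0 = 4.931
x·lx·mx: 0, 0, 3.534, 2.457, 6.12, 2.135, 2.16, 0.196 → Σ = 16.602
T = 16.602 / 4.931 = 3.366863… → 3.367

3.367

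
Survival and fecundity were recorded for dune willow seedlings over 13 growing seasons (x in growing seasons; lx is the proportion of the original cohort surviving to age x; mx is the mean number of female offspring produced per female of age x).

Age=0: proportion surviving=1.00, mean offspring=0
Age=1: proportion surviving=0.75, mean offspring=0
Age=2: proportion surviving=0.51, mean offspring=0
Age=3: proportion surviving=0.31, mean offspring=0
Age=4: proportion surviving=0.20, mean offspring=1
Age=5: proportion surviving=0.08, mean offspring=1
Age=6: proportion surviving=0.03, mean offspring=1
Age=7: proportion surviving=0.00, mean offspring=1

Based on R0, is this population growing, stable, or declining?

declining

R0 = Σ lx·mx = 0 + 0 + 0 + 0 + 0.2 + 0.08 + 0.03 + 0 = 0.31
R0 < 1, so the population is declining.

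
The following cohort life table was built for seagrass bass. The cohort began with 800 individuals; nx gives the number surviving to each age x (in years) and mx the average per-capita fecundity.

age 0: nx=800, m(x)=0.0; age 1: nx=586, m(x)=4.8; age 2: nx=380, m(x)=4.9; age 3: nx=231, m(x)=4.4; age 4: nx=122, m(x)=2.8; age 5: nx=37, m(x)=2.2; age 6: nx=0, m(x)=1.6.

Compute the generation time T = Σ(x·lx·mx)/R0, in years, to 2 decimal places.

1.86

lx = nx/n0 = nx/800: 1, 0.7325, 0.475, 0.28875, 0.1525, 0.04625, 0
lx·mx: 0, 3.516, 2.3275, 1.2705, 0.427, 0.10175, 0 → R0 = 7.64275
x·lx·mx: 0, 3.516, 4.655, 3.8115, 1.708, 0.50875, 0 → Σ = 14.19925
T = 14.19925 / 7.64275 = 1.857872… → 1.86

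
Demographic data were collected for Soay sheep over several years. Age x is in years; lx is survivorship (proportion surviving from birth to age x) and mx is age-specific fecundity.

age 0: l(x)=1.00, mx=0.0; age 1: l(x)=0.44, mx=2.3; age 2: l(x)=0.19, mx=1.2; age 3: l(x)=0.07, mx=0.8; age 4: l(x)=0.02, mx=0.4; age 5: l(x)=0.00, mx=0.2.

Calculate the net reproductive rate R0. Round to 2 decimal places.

lx·mx by age: 0, 1.012, 0.228, 0.056, 0.008, 0
R0 = Σ lx·mx = 1.304 → 1.30

1.30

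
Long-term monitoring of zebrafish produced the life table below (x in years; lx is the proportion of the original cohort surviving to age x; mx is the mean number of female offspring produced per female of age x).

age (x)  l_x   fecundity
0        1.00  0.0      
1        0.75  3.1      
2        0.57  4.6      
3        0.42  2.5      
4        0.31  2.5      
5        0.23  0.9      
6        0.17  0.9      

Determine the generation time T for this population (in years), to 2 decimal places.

lx·mx: 0, 2.325, 2.622, 1.05, 0.775, 0.207, 0.153 → R0 = 7.132
x·lx·mx: 0, 2.325, 5.244, 3.15, 3.1, 1.035, 0.918 → Σ = 15.772
T = 15.772 / 7.132 = 2.211441… → 2.21

2.21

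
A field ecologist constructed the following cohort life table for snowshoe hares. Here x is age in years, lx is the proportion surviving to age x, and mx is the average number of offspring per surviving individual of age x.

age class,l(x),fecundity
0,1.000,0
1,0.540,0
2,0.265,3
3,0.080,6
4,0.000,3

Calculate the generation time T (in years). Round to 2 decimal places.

2.38

lx·mx: 0, 0, 0.795, 0.48, 0 → R0 = 1.275
x·lx·mx: 0, 0, 1.59, 1.44, 0 → Σ = 3.03
T = 3.03 / 1.275 = 2.376471… → 2.38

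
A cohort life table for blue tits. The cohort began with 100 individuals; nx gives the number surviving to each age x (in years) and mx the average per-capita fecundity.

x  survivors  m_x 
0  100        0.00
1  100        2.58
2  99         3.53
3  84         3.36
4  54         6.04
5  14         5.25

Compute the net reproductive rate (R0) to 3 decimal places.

lx = nx/n0 = nx/100: 1, 1, 0.99, 0.84, 0.54, 0.14
lx·mx by age: 0, 2.58, 3.4947, 2.8224, 3.2616, 0.735
R0 = Σ lx·mx = 12.8937 → 12.894

12.894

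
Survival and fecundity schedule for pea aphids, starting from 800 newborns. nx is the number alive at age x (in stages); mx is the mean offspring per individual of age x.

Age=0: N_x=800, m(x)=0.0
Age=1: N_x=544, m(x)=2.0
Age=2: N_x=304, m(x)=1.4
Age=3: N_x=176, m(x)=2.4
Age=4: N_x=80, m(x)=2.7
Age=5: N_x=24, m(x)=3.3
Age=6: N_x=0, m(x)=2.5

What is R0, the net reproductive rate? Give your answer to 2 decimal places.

2.79

lx = nx/n0 = nx/800: 1, 0.68, 0.38, 0.22, 0.1, 0.03, 0
lx·mx by age: 0, 1.36, 0.532, 0.528, 0.27, 0.099, 0
R0 = Σ lx·mx = 2.789 → 2.79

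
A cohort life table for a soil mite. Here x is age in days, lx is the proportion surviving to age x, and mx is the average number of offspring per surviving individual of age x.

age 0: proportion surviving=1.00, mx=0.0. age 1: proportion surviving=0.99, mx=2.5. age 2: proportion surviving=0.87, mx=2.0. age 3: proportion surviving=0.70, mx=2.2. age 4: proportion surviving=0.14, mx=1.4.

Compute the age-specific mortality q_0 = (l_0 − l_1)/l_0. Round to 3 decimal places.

q_0 = (l_0 − l_1) / l_0 = (1 − 0.99) / 1
     = 0.01 / 1 = 0.01 → 0.010

0.010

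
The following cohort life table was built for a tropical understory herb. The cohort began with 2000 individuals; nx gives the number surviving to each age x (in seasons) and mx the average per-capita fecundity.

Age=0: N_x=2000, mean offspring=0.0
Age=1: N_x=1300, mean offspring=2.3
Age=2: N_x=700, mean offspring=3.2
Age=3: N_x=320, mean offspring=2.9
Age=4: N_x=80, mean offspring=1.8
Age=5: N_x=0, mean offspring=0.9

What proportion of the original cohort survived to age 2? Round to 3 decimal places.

l_2 = n_2/n_0 = 700/2000 = 0.35 → 0.350

0.350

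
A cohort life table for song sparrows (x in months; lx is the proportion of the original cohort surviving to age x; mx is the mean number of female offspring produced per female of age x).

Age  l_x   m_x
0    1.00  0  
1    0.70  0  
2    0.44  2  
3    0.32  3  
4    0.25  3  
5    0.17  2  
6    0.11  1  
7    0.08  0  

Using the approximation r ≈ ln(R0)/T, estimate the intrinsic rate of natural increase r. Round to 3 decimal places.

0.338

R0 = Σ lx·mx = 0 + 0 + 0.88 + 0.96 + 0.75 + 0.34 + 0.11 + 0 = 3.04
Σ x·lx·mx = 10; T = 10/3.04 = 3.28947…
r ≈ ln(R0)/T = ln(3.04)/3.28947… = 0.338… → 0.338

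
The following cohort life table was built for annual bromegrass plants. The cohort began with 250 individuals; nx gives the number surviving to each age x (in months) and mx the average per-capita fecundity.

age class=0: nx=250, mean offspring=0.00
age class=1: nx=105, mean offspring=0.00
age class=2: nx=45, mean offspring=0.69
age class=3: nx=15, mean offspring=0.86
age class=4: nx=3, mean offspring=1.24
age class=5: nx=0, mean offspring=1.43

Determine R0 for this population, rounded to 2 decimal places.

0.19

lx = nx/n0 = nx/250: 1, 0.42, 0.18, 0.06, 0.012, 0
lx·mx by age: 0, 0, 0.1242, 0.0516, 0.01488, 0
R0 = Σ lx·mx = 0.19068 → 0.19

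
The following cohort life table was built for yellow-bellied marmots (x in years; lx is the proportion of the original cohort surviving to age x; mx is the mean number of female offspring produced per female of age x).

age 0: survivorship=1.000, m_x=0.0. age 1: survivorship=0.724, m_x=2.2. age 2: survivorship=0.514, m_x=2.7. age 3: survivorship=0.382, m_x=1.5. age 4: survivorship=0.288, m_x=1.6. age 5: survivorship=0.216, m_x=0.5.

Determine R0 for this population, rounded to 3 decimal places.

lx·mx by age: 0, 1.5928, 1.3878, 0.573, 0.4608, 0.108
R0 = Σ lx·mx = 4.1224 → 4.122

4.122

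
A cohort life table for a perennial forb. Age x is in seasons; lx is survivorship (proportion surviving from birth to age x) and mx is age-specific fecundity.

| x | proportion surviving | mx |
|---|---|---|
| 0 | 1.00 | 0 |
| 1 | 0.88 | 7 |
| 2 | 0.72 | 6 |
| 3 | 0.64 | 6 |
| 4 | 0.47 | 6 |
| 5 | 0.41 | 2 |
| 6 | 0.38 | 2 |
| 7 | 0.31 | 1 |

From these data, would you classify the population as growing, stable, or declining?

R0 = Σ lx·mx = 0 + 6.16 + 4.32 + 3.84 + 2.82 + 0.82 + 0.76 + 0.31 = 19.03
R0 > 1, so the population is growing.

growing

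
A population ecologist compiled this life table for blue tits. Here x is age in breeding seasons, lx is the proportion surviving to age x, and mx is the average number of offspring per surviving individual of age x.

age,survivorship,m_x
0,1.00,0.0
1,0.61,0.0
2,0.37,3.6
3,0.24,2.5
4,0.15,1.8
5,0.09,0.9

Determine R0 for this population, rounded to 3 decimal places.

2.283

lx·mx by age: 0, 0, 1.332, 0.6, 0.27, 0.081
R0 = Σ lx·mx = 2.283 → 2.283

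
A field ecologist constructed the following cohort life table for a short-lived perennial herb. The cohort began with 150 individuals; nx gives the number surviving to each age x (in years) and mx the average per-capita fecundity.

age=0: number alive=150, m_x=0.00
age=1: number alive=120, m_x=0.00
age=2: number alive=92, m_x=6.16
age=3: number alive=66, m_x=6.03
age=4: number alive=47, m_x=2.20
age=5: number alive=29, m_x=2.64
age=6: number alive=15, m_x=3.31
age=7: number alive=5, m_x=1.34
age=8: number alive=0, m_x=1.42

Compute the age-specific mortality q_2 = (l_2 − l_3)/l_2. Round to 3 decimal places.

0.283

lx = nx/n0 = nx/150: 1, 0.8, 0.61333…, 0.44, 0.31333…, 0.19333…, 0.1, 0.03333…, 0
q_2 = (l_2 − l_3) / l_2 = (0.613333… − 0.44) / 0.613333…
     = 0.173333… / 0.613333… = 0.282609… → 0.283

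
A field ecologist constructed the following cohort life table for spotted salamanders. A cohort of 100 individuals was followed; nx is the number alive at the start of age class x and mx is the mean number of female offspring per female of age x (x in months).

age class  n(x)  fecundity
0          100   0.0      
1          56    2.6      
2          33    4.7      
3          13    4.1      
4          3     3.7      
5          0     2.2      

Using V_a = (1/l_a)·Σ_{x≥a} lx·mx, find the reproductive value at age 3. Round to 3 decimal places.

lx = nx/n0 = nx/100: 1, 0.56, 0.33, 0.13, 0.03, 0
lx·mx for x ≥ 3: 0.533, 0.111, 0 → sum = 0.644
V_3 = 0.644 / l_3 = 0.644 / 0.13 = 4.953846… → 4.954

4.954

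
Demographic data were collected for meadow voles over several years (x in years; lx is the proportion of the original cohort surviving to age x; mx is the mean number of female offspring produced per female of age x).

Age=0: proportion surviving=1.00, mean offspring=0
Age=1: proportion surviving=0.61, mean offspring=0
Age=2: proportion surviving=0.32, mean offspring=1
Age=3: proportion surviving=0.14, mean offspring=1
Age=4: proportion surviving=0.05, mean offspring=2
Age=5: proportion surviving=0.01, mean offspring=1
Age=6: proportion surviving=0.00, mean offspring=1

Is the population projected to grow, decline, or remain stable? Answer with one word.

declining

R0 = Σ lx·mx = 0 + 0 + 0.32 + 0.14 + 0.1 + 0.01 + 0 = 0.57
R0 < 1, so the population is declining.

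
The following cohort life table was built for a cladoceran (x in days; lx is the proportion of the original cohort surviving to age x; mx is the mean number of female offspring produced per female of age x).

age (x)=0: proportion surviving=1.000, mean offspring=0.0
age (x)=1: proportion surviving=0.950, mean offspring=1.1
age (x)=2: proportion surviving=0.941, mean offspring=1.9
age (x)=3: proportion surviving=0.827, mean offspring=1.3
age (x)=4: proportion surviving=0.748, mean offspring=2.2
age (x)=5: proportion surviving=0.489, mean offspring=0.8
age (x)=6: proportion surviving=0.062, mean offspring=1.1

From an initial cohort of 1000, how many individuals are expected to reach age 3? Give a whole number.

827

Expected survivors = N0 · l_3 = 1000 × 0.827 = 827 → 827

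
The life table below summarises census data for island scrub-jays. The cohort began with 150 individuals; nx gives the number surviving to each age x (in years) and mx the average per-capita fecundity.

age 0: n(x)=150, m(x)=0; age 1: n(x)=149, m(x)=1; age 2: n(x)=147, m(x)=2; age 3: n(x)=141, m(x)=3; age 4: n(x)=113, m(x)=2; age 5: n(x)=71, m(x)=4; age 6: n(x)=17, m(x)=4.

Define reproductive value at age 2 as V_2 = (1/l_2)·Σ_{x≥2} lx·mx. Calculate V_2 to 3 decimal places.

8.810

lx = nx/n0 = nx/150: 1, 0.99333…, 0.98, 0.94, 0.75333…, 0.47333…, 0.11333…
lx·mx for x ≥ 2: 1.96, 2.82, 1.506667…, 1.893333…, 0.453333… → sum = 8.633333…
V_2 = 8.633333… / l_2 = 8.633333… / 0.98 = 8.809524… → 8.810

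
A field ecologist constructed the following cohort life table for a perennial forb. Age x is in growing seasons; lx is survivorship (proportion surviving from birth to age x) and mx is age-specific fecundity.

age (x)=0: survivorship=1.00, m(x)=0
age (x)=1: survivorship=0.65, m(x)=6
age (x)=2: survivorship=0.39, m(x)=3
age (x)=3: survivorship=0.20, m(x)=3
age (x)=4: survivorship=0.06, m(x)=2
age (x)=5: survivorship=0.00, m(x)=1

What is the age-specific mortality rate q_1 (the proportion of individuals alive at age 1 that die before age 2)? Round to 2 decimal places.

0.40

q_1 = (l_1 − l_2) / l_1 = (0.65 − 0.39) / 0.65
     = 0.26 / 0.65 = 0.4 → 0.40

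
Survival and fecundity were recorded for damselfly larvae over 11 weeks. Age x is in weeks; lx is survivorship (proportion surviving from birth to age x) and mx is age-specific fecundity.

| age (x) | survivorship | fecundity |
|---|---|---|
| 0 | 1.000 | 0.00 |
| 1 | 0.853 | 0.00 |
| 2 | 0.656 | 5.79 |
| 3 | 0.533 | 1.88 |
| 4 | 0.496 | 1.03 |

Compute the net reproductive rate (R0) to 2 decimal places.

lx·mx by age: 0, 0, 3.79824, 1.00204, 0.51088
R0 = Σ lx·mx = 5.31116 → 5.31

5.31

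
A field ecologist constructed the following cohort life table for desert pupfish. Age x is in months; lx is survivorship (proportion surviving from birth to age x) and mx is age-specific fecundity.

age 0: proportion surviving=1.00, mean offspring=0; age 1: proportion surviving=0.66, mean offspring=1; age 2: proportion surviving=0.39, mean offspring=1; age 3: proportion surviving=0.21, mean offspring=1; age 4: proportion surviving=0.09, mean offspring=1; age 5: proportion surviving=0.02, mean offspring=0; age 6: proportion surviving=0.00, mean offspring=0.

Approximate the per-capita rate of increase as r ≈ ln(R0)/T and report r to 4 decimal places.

R0 = Σ lx·mx = 0 + 0.66 + 0.39 + 0.21 + 0.09 + 0 + 0 = 1.35
Σ x·lx·mx = 2.43; T = 2.43/1.35 = 1.8
r ≈ ln(R0)/T = ln(1.35)/1.8 = 0.166725… → 0.1667

0.1667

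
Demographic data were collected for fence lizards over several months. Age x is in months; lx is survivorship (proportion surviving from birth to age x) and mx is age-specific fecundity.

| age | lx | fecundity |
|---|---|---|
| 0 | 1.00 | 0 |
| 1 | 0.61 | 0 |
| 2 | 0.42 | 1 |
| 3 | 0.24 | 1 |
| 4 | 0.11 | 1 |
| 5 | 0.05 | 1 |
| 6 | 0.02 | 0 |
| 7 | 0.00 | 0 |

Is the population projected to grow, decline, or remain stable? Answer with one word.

R0 = Σ lx·mx = 0 + 0 + 0.42 + 0.24 + 0.11 + 0.05 + 0 + 0 = 0.82
R0 < 1, so the population is declining.

declining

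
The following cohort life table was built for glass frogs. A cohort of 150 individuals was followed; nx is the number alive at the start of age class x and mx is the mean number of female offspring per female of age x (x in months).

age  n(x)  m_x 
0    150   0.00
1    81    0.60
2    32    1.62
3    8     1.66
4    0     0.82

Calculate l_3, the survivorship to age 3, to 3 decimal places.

l_3 = n_3/n_0 = 8/150 = 0.053333… → 0.053

0.053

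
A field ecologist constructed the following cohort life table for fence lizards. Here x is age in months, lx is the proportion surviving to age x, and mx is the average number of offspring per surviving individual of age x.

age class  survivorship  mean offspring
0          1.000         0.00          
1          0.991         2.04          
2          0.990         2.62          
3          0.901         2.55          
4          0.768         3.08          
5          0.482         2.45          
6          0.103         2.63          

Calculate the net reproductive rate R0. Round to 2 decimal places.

lx·mx by age: 0, 2.02164, 2.5938, 2.29755, 2.36544, 1.1809, 0.27089
R0 = Σ lx·mx = 10.73022 → 10.73

10.73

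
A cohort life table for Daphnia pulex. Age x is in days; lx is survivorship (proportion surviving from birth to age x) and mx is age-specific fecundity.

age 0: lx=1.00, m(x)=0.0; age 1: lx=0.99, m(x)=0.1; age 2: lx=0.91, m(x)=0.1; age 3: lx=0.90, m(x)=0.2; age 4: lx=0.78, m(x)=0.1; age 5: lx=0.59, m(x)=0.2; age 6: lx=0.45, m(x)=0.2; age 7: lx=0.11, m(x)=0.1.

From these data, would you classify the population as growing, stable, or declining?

declining

R0 = Σ lx·mx = 0 + 0.099 + 0.091 + 0.18 + 0.078 + 0.118 + 0.09 + 0.011 = 0.667
R0 < 1, so the population is declining.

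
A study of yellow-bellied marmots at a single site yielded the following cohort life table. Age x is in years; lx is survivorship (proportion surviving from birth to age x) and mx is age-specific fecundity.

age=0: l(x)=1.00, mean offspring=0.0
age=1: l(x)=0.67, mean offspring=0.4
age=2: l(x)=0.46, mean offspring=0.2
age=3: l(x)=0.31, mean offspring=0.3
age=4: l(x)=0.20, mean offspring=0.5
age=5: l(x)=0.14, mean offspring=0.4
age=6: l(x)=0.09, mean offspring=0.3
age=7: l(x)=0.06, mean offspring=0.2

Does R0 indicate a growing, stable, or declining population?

declining

R0 = Σ lx·mx = 0 + 0.268 + 0.092 + 0.093 + 0.1 + 0.056 + 0.027 + 0.012 = 0.648
R0 < 1, so the population is declining.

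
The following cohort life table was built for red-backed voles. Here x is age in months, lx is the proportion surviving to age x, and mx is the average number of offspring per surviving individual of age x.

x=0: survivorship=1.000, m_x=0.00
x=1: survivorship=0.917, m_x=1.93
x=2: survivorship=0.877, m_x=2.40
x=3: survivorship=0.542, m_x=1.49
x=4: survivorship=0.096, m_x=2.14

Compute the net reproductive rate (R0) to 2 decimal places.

4.89

lx·mx by age: 0, 1.76981, 2.1048, 0.80758, 0.20544
R0 = Σ lx·mx = 4.88763 → 4.89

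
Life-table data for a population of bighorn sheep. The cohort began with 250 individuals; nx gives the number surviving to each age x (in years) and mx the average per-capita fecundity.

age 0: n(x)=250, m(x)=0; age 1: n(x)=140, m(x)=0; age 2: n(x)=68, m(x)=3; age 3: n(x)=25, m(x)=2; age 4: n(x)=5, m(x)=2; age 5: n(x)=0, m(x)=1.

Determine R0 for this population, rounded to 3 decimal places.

1.056

lx = nx/n0 = nx/250: 1, 0.56, 0.272, 0.1, 0.02, 0
lx·mx by age: 0, 0, 0.816, 0.2, 0.04, 0
R0 = Σ lx·mx = 1.056 → 1.056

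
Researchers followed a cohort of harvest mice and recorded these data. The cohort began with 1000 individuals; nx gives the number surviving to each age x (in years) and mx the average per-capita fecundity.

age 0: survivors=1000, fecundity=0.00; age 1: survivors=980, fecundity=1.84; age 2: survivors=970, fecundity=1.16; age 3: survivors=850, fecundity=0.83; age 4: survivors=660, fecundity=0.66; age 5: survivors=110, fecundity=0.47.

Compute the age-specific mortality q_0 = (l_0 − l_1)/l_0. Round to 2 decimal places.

lx = nx/n0 = nx/1000: 1, 0.98, 0.97, 0.85, 0.66, 0.11
q_0 = (l_0 − l_1) / l_0 = (1 − 0.98) / 1
     = 0.02 / 1 = 0.02 → 0.02

0.02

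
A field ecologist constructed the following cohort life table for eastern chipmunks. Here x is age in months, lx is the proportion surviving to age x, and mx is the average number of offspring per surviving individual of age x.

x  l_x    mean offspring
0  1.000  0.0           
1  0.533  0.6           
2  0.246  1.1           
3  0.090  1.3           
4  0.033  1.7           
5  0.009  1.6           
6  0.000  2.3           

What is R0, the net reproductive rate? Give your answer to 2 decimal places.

lx·mx by age: 0, 0.3198, 0.2706, 0.117, 0.0561, 0.0144, 0
R0 = Σ lx·mx = 0.7779 → 0.78

0.78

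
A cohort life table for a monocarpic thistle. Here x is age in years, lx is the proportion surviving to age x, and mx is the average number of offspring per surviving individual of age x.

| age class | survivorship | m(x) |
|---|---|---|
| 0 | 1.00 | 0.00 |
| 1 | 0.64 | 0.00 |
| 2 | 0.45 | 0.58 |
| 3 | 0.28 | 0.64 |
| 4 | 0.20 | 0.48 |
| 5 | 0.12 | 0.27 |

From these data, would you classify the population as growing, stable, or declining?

R0 = Σ lx·mx = 0 + 0 + 0.261 + 0.1792 + 0.096 + 0.0324 = 0.5686
R0 < 1, so the population is declining.

declining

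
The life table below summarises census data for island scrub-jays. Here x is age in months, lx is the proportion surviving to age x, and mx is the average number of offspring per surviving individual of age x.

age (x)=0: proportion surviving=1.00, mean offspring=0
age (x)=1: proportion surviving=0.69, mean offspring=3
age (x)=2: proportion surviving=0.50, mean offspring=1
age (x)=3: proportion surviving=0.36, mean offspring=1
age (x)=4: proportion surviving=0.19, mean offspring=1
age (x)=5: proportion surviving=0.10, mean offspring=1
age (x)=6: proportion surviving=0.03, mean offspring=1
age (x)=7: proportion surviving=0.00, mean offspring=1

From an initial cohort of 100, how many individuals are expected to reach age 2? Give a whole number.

50

Expected survivors = N0 · l_2 = 100 × 0.50 = 50 → 50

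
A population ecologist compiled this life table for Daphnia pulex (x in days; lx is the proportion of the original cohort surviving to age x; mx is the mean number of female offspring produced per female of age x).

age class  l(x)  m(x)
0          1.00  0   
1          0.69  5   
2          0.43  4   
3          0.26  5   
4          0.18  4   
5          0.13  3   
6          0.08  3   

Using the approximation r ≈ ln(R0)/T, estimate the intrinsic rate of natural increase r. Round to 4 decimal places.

0.9427

R0 = Σ lx·mx = 0 + 3.45 + 1.72 + 1.3 + 0.72 + 0.39 + 0.24 = 7.82
Σ x·lx·mx = 17.06; T = 17.06/7.82 = 2.18159…
r ≈ ln(R0)/T = ln(7.82)/2.18159… = 0.942748… → 0.9427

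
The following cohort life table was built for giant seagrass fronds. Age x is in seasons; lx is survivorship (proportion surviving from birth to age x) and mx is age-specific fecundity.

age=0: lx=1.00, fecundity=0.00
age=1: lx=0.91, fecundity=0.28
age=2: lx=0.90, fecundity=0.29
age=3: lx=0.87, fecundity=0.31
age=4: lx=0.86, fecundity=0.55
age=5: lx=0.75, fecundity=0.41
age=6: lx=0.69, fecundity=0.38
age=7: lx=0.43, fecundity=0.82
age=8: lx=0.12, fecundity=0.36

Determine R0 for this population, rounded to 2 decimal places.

2.22

lx·mx by age: 0, 0.2548, 0.261, 0.2697, 0.473, 0.3075, 0.2622, 0.3526, 0.0432
R0 = Σ lx·mx = 2.224 → 2.22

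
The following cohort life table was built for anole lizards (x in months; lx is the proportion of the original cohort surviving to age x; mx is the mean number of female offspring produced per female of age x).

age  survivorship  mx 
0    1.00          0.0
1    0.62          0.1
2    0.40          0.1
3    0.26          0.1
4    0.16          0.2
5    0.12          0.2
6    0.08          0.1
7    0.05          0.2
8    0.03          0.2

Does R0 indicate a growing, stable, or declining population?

R0 = Σ lx·mx = 0 + 0.062 + 0.04 + 0.026 + 0.032 + 0.024 + 0.008 + 0.01 + 0.006 = 0.208
R0 < 1, so the population is declining.

declining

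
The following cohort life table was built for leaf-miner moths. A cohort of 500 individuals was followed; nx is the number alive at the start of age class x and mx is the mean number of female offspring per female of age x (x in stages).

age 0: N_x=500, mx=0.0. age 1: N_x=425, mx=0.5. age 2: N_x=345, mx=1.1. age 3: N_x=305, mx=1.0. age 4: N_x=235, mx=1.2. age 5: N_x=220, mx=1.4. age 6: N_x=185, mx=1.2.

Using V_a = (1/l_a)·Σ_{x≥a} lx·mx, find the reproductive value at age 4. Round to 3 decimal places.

lx = nx/n0 = nx/500: 1, 0.85, 0.69, 0.61, 0.47, 0.44, 0.37
lx·mx for x ≥ 4: 0.564, 0.616, 0.444 → sum = 1.624
V_4 = 1.624 / l_4 = 1.624 / 0.47 = 3.455319… → 3.455

3.455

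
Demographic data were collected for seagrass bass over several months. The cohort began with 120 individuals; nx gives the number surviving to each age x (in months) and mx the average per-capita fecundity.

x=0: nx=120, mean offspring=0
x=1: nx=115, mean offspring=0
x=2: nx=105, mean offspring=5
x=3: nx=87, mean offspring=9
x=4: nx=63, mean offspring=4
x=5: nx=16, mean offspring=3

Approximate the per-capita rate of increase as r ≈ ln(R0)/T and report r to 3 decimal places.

lx = nx/n0 = nx/120: 1, 0.95833…, 0.875, 0.725, 0.525, 0.13333…
R0 = Σ lx·mx = 0 + 0 + 4.375 + 6.525 + 2.1 + 0.4… = 13.4…
Σ x·lx·mx = 38.725…; T = 38.725…/13.4… = 2.88993…
r ≈ ln(R0)/T = ln(13.4…)/2.88993… = 0.89804… → 0.898

0.898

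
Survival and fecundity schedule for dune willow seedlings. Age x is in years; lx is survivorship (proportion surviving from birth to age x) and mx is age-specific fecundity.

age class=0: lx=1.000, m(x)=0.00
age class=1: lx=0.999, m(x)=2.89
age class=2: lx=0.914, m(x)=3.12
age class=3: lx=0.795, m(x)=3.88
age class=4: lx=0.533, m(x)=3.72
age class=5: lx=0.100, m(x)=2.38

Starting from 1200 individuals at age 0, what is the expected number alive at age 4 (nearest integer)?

640

Expected survivors = N0 · l_4 = 1200 × 0.533 = 639.6 → 640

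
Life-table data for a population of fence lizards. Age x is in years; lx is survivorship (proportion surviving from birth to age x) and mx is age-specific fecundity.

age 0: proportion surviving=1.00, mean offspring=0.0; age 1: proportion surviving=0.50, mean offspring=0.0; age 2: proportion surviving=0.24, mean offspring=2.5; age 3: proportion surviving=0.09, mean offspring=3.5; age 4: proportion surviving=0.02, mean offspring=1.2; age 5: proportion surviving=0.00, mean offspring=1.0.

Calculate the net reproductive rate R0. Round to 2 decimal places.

lx·mx by age: 0, 0, 0.6, 0.315, 0.024, 0
R0 = Σ lx·mx = 0.939 → 0.94

0.94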